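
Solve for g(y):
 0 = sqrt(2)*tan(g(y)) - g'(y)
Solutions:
 g(y) = pi - asin(C1*exp(sqrt(2)*y))
 g(y) = asin(C1*exp(sqrt(2)*y))


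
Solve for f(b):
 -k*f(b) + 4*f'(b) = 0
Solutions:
 f(b) = C1*exp(b*k/4)


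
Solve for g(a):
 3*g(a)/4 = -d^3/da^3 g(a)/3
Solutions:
 g(a) = C3*exp(-2^(1/3)*3^(2/3)*a/2) + (C1*sin(3*2^(1/3)*3^(1/6)*a/4) + C2*cos(3*2^(1/3)*3^(1/6)*a/4))*exp(2^(1/3)*3^(2/3)*a/4)


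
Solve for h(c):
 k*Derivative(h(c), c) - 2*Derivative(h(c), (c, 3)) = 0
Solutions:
 h(c) = C1 + C2*exp(-sqrt(2)*c*sqrt(k)/2) + C3*exp(sqrt(2)*c*sqrt(k)/2)


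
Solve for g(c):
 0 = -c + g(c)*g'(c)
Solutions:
 g(c) = -sqrt(C1 + c^2)
 g(c) = sqrt(C1 + c^2)


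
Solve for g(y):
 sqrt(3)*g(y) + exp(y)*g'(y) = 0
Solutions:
 g(y) = C1*exp(sqrt(3)*exp(-y))


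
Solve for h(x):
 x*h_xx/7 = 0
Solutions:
 h(x) = C1 + C2*x


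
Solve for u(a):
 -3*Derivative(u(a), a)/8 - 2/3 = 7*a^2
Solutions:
 u(a) = C1 - 56*a^3/9 - 16*a/9


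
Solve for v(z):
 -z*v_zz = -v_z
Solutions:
 v(z) = C1 + C2*z^2


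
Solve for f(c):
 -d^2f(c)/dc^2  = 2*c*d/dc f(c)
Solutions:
 f(c) = C1 + C2*erf(c)


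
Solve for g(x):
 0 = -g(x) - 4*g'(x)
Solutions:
 g(x) = C1*exp(-x/4)


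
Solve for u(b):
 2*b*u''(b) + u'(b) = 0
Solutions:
 u(b) = C1 + C2*sqrt(b)


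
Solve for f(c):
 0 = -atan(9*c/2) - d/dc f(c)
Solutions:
 f(c) = C1 - c*atan(9*c/2) + log(81*c^2 + 4)/9


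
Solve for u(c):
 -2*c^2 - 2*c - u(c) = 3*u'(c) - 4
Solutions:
 u(c) = C1*exp(-c/3) - 2*c^2 + 10*c - 26


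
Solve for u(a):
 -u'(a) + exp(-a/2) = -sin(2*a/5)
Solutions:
 u(a) = C1 - 5*cos(2*a/5)/2 - 2*exp(-a/2)


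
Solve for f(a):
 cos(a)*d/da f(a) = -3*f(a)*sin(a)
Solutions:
 f(a) = C1*cos(a)^3


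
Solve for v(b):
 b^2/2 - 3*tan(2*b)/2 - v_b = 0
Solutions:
 v(b) = C1 + b^3/6 + 3*log(cos(2*b))/4


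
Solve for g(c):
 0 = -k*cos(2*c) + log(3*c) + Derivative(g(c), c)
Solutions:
 g(c) = C1 - c*log(c) - c*log(3) + c + k*sin(2*c)/2


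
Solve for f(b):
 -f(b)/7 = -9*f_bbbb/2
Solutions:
 f(b) = C1*exp(-2^(1/4)*sqrt(3)*7^(3/4)*b/21) + C2*exp(2^(1/4)*sqrt(3)*7^(3/4)*b/21) + C3*sin(2^(1/4)*sqrt(3)*7^(3/4)*b/21) + C4*cos(2^(1/4)*sqrt(3)*7^(3/4)*b/21)


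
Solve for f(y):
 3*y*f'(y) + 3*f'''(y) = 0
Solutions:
 f(y) = C1 + Integral(C2*airyai(-y) + C3*airybi(-y), y)


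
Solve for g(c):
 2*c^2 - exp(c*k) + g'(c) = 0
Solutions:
 g(c) = C1 - 2*c^3/3 + exp(c*k)/k


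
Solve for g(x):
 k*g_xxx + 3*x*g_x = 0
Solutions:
 g(x) = C1 + Integral(C2*airyai(3^(1/3)*x*(-1/k)^(1/3)) + C3*airybi(3^(1/3)*x*(-1/k)^(1/3)), x)


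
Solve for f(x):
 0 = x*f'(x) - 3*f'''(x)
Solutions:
 f(x) = C1 + Integral(C2*airyai(3^(2/3)*x/3) + C3*airybi(3^(2/3)*x/3), x)


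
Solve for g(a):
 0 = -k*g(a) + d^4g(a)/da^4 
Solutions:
 g(a) = C1*exp(-a*k^(1/4)) + C2*exp(a*k^(1/4)) + C3*exp(-I*a*k^(1/4)) + C4*exp(I*a*k^(1/4))


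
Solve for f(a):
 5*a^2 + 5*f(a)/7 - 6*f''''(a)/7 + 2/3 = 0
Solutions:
 f(a) = C1*exp(-5^(1/4)*6^(3/4)*a/6) + C2*exp(5^(1/4)*6^(3/4)*a/6) + C3*sin(5^(1/4)*6^(3/4)*a/6) + C4*cos(5^(1/4)*6^(3/4)*a/6) - 7*a^2 - 14/15


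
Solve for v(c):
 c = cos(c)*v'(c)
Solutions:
 v(c) = C1 + Integral(c/cos(c), c)


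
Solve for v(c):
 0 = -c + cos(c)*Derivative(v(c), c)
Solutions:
 v(c) = C1 + Integral(c/cos(c), c)


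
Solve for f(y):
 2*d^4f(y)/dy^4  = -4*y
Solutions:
 f(y) = C1 + C2*y + C3*y^2 + C4*y^3 - y^5/60


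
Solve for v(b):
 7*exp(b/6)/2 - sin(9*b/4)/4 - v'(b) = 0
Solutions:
 v(b) = C1 + 21*exp(b/6) + cos(9*b/4)/9


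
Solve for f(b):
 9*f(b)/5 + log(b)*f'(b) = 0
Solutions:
 f(b) = C1*exp(-9*li(b)/5)


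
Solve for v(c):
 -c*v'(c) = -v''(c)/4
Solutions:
 v(c) = C1 + C2*erfi(sqrt(2)*c)


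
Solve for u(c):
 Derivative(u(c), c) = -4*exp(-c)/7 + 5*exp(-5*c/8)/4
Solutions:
 u(c) = C1 + 4*exp(-c)/7 - 2*exp(-5*c/8)


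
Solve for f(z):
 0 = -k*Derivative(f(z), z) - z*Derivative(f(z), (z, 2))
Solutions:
 f(z) = C1 + z^(1 - re(k))*(C2*sin(log(z)*Abs(im(k))) + C3*cos(log(z)*im(k)))


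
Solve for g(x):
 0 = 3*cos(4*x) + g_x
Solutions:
 g(x) = C1 - 3*sin(4*x)/4


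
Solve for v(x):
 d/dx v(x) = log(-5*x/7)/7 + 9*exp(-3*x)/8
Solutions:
 v(x) = C1 + x*log(-x)/7 + x*(-log(7) - 1 + log(5))/7 - 3*exp(-3*x)/8


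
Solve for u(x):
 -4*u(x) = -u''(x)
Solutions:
 u(x) = C1*exp(-2*x) + C2*exp(2*x)


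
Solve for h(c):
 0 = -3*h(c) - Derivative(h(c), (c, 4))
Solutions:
 h(c) = (C1*sin(sqrt(2)*3^(1/4)*c/2) + C2*cos(sqrt(2)*3^(1/4)*c/2))*exp(-sqrt(2)*3^(1/4)*c/2) + (C3*sin(sqrt(2)*3^(1/4)*c/2) + C4*cos(sqrt(2)*3^(1/4)*c/2))*exp(sqrt(2)*3^(1/4)*c/2)


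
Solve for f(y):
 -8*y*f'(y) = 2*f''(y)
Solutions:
 f(y) = C1 + C2*erf(sqrt(2)*y)


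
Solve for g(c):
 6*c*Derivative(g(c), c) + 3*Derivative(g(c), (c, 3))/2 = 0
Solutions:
 g(c) = C1 + Integral(C2*airyai(-2^(2/3)*c) + C3*airybi(-2^(2/3)*c), c)


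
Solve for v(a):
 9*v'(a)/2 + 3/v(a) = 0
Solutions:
 v(a) = -sqrt(C1 - 12*a)/3
 v(a) = sqrt(C1 - 12*a)/3


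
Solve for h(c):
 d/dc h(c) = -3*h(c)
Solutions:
 h(c) = C1*exp(-3*c)


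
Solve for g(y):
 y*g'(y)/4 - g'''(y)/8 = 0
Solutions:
 g(y) = C1 + Integral(C2*airyai(2^(1/3)*y) + C3*airybi(2^(1/3)*y), y)


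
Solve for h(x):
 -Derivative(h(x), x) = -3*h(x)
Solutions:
 h(x) = C1*exp(3*x)


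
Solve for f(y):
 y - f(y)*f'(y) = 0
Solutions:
 f(y) = -sqrt(C1 + y^2)
 f(y) = sqrt(C1 + y^2)


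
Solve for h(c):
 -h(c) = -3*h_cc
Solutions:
 h(c) = C1*exp(-sqrt(3)*c/3) + C2*exp(sqrt(3)*c/3)


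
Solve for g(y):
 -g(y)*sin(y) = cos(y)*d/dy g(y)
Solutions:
 g(y) = C1*cos(y)


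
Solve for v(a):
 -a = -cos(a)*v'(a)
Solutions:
 v(a) = C1 + Integral(a/cos(a), a)


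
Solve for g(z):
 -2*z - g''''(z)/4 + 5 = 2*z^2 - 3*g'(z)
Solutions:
 g(z) = C1 + C4*exp(12^(1/3)*z) + 2*z^3/9 + z^2/3 - 5*z/3 + (C2*sin(2^(2/3)*3^(5/6)*z/2) + C3*cos(2^(2/3)*3^(5/6)*z/2))*exp(-12^(1/3)*z/2)


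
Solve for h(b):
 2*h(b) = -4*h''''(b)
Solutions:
 h(b) = (C1*sin(2^(1/4)*b/2) + C2*cos(2^(1/4)*b/2))*exp(-2^(1/4)*b/2) + (C3*sin(2^(1/4)*b/2) + C4*cos(2^(1/4)*b/2))*exp(2^(1/4)*b/2)


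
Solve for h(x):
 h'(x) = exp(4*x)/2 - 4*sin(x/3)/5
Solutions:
 h(x) = C1 + exp(4*x)/8 + 12*cos(x/3)/5


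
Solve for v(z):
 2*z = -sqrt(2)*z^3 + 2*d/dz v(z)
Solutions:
 v(z) = C1 + sqrt(2)*z^4/8 + z^2/2


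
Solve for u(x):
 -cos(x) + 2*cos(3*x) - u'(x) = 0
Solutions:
 u(x) = C1 - sin(x) + 2*sin(3*x)/3


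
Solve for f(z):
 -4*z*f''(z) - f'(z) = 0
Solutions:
 f(z) = C1 + C2*z^(3/4)


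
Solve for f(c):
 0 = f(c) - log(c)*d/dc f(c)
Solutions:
 f(c) = C1*exp(li(c))


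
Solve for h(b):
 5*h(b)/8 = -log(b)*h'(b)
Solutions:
 h(b) = C1*exp(-5*li(b)/8)


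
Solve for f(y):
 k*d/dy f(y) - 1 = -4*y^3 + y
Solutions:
 f(y) = C1 - y^4/k + y^2/(2*k) + y/k


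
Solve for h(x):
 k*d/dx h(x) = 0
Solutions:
 h(x) = C1


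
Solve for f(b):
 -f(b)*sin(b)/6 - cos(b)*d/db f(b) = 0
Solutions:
 f(b) = C1*cos(b)^(1/6)


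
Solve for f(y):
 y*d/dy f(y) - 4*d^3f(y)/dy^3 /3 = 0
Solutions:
 f(y) = C1 + Integral(C2*airyai(6^(1/3)*y/2) + C3*airybi(6^(1/3)*y/2), y)


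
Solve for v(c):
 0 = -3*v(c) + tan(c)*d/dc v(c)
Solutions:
 v(c) = C1*sin(c)^3


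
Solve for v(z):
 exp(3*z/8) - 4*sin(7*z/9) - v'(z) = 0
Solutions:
 v(z) = C1 + 8*exp(3*z/8)/3 + 36*cos(7*z/9)/7


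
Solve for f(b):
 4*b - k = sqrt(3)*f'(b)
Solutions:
 f(b) = C1 + 2*sqrt(3)*b^2/3 - sqrt(3)*b*k/3


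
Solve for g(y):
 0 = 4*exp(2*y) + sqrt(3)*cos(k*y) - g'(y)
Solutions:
 g(y) = C1 + 2*exp(2*y) + sqrt(3)*sin(k*y)/k


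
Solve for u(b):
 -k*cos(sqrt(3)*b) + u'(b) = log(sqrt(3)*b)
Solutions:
 u(b) = C1 + b*log(b) - b + b*log(3)/2 + sqrt(3)*k*sin(sqrt(3)*b)/3


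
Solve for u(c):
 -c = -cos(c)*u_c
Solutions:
 u(c) = C1 + Integral(c/cos(c), c)


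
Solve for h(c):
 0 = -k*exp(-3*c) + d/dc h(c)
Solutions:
 h(c) = C1 - k*exp(-3*c)/3


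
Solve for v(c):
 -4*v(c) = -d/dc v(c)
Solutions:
 v(c) = C1*exp(4*c)


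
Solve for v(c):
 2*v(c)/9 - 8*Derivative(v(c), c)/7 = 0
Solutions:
 v(c) = C1*exp(7*c/36)


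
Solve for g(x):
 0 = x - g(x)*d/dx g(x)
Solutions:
 g(x) = -sqrt(C1 + x^2)
 g(x) = sqrt(C1 + x^2)


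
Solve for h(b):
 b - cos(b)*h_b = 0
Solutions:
 h(b) = C1 + Integral(b/cos(b), b)


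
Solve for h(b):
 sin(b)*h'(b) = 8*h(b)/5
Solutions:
 h(b) = C1*(cos(b) - 1)^(4/5)/(cos(b) + 1)^(4/5)


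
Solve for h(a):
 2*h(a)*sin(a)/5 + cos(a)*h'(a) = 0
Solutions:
 h(a) = C1*cos(a)^(2/5)


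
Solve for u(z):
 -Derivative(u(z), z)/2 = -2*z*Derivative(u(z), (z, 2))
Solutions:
 u(z) = C1 + C2*z^(5/4)


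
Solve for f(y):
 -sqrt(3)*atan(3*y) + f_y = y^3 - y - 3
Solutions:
 f(y) = C1 + y^4/4 - y^2/2 - 3*y + sqrt(3)*(y*atan(3*y) - log(9*y^2 + 1)/6)


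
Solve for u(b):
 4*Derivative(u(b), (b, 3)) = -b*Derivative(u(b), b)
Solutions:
 u(b) = C1 + Integral(C2*airyai(-2^(1/3)*b/2) + C3*airybi(-2^(1/3)*b/2), b)


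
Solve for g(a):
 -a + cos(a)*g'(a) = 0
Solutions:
 g(a) = C1 + Integral(a/cos(a), a)


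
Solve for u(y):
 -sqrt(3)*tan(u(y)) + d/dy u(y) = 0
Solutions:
 u(y) = pi - asin(C1*exp(sqrt(3)*y))
 u(y) = asin(C1*exp(sqrt(3)*y))


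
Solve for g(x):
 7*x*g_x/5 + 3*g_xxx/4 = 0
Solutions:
 g(x) = C1 + Integral(C2*airyai(-15^(2/3)*28^(1/3)*x/15) + C3*airybi(-15^(2/3)*28^(1/3)*x/15), x)


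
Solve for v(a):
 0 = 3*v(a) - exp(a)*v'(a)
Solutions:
 v(a) = C1*exp(-3*exp(-a))


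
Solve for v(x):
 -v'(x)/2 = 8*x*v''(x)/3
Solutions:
 v(x) = C1 + C2*x^(13/16)


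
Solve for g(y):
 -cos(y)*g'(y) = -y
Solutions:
 g(y) = C1 + Integral(y/cos(y), y)


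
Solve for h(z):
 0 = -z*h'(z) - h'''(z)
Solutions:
 h(z) = C1 + Integral(C2*airyai(-z) + C3*airybi(-z), z)


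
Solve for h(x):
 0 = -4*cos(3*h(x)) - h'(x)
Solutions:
 h(x) = -asin((C1 + exp(24*x))/(C1 - exp(24*x)))/3 + pi/3
 h(x) = asin((C1 + exp(24*x))/(C1 - exp(24*x)))/3


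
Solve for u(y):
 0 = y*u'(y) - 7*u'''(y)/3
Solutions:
 u(y) = C1 + Integral(C2*airyai(3^(1/3)*7^(2/3)*y/7) + C3*airybi(3^(1/3)*7^(2/3)*y/7), y)


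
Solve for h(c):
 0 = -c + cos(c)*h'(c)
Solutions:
 h(c) = C1 + Integral(c/cos(c), c)


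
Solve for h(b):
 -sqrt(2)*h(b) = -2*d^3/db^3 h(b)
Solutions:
 h(b) = C3*exp(2^(5/6)*b/2) + (C1*sin(2^(5/6)*sqrt(3)*b/4) + C2*cos(2^(5/6)*sqrt(3)*b/4))*exp(-2^(5/6)*b/4)


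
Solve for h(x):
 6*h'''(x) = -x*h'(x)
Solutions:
 h(x) = C1 + Integral(C2*airyai(-6^(2/3)*x/6) + C3*airybi(-6^(2/3)*x/6), x)


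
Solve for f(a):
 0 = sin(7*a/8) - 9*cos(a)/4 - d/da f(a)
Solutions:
 f(a) = C1 - 9*sin(a)/4 - 8*cos(7*a/8)/7


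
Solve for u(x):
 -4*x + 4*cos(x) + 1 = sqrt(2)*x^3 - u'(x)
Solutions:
 u(x) = C1 + sqrt(2)*x^4/4 + 2*x^2 - x - 4*sin(x)


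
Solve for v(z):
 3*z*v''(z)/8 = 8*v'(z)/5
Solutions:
 v(z) = C1 + C2*z^(79/15)


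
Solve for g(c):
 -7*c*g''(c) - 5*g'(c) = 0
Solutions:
 g(c) = C1 + C2*c^(2/7)


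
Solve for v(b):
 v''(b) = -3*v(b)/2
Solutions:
 v(b) = C1*sin(sqrt(6)*b/2) + C2*cos(sqrt(6)*b/2)


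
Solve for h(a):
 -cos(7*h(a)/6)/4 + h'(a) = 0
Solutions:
 -a/4 - 3*log(sin(7*h(a)/6) - 1)/7 + 3*log(sin(7*h(a)/6) + 1)/7 = C1


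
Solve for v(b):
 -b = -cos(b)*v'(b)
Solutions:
 v(b) = C1 + Integral(b/cos(b), b)


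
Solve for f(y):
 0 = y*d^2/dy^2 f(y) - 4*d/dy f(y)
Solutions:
 f(y) = C1 + C2*y^5


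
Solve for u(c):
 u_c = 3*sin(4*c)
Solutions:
 u(c) = C1 - 3*cos(4*c)/4


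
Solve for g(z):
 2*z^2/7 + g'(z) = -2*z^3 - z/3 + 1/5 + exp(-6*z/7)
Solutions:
 g(z) = C1 - z^4/2 - 2*z^3/21 - z^2/6 + z/5 - 7*exp(-6*z/7)/6


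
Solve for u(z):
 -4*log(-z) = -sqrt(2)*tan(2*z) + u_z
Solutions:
 u(z) = C1 - 4*z*log(-z) + 4*z - sqrt(2)*log(cos(2*z))/2


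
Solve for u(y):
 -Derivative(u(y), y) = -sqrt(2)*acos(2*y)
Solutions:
 u(y) = C1 + sqrt(2)*(y*acos(2*y) - sqrt(1 - 4*y^2)/2)


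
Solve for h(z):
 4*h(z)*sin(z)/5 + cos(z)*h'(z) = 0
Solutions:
 h(z) = C1*cos(z)^(4/5)


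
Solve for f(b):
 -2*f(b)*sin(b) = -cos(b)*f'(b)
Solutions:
 f(b) = C1/cos(b)^2


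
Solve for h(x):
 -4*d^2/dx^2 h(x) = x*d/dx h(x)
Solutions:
 h(x) = C1 + C2*erf(sqrt(2)*x/4)


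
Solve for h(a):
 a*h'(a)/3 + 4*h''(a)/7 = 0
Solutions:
 h(a) = C1 + C2*erf(sqrt(42)*a/12)


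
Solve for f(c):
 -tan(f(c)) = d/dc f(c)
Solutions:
 f(c) = pi - asin(C1*exp(-c))
 f(c) = asin(C1*exp(-c))


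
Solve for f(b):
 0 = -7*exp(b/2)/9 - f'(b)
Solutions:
 f(b) = C1 - 14*exp(b/2)/9


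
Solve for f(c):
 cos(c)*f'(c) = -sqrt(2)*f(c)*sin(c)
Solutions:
 f(c) = C1*cos(c)^(sqrt(2))


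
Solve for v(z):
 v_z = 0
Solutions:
 v(z) = C1


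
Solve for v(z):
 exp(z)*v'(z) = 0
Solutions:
 v(z) = C1


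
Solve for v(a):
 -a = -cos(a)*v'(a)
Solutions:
 v(a) = C1 + Integral(a/cos(a), a)


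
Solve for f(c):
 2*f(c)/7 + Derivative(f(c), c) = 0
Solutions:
 f(c) = C1*exp(-2*c/7)


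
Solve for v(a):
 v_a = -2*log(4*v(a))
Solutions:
 Integral(1/(log(_y) + 2*log(2)), (_y, v(a)))/2 = C1 - a


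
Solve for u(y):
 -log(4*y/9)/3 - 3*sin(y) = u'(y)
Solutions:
 u(y) = C1 - y*log(y)/3 - 2*y*log(2)/3 + y/3 + 2*y*log(3)/3 + 3*cos(y)


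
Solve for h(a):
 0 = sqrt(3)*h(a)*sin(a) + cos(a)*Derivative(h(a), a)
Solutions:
 h(a) = C1*cos(a)^(sqrt(3))


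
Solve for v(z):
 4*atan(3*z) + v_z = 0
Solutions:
 v(z) = C1 - 4*z*atan(3*z) + 2*log(9*z^2 + 1)/3


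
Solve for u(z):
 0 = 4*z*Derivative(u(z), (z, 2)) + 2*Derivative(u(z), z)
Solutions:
 u(z) = C1 + C2*sqrt(z)


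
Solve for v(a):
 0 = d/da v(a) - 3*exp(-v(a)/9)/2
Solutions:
 v(a) = 9*log(C1 + a/6)


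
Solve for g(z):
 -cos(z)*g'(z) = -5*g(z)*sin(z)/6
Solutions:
 g(z) = C1/cos(z)^(5/6)


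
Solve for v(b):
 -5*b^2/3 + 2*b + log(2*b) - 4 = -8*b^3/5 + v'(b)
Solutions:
 v(b) = C1 + 2*b^4/5 - 5*b^3/9 + b^2 + b*log(b) - 5*b + b*log(2)


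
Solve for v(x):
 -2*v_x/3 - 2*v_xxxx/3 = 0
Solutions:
 v(x) = C1 + C4*exp(-x) + (C2*sin(sqrt(3)*x/2) + C3*cos(sqrt(3)*x/2))*exp(x/2)


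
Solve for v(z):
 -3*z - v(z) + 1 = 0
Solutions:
 v(z) = 1 - 3*z


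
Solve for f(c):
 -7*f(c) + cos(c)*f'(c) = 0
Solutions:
 f(c) = C1*sqrt(sin(c) + 1)*(sin(c)^3 + 3*sin(c)^2 + 3*sin(c) + 1)/(sqrt(sin(c) - 1)*(sin(c)^3 - 3*sin(c)^2 + 3*sin(c) - 1))


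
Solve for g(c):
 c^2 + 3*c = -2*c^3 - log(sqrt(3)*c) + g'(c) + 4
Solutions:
 g(c) = C1 + c^4/2 + c^3/3 + 3*c^2/2 + c*log(c) - 5*c + c*log(3)/2


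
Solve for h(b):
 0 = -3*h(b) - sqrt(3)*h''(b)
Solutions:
 h(b) = C1*sin(3^(1/4)*b) + C2*cos(3^(1/4)*b)


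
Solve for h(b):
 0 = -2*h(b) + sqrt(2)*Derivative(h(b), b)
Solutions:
 h(b) = C1*exp(sqrt(2)*b)


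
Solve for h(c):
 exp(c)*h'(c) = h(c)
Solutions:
 h(c) = C1*exp(-exp(-c))


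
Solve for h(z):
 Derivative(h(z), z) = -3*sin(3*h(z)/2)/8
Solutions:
 3*z/8 + log(cos(3*h(z)/2) - 1)/3 - log(cos(3*h(z)/2) + 1)/3 = C1


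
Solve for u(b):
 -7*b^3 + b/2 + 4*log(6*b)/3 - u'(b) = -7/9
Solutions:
 u(b) = C1 - 7*b^4/4 + b^2/4 + 4*b*log(b)/3 - 5*b/9 + 4*b*log(6)/3


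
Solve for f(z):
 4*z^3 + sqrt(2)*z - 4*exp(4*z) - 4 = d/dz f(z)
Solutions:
 f(z) = C1 + z^4 + sqrt(2)*z^2/2 - 4*z - exp(4*z)


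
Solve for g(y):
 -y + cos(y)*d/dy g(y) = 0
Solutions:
 g(y) = C1 + Integral(y/cos(y), y)


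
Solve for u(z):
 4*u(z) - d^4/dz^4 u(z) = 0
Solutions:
 u(z) = C1*exp(-sqrt(2)*z) + C2*exp(sqrt(2)*z) + C3*sin(sqrt(2)*z) + C4*cos(sqrt(2)*z)


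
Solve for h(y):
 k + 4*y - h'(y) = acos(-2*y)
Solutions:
 h(y) = C1 + k*y + 2*y^2 - y*acos(-2*y) - sqrt(1 - 4*y^2)/2


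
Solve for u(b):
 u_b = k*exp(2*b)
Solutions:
 u(b) = C1 + k*exp(2*b)/2


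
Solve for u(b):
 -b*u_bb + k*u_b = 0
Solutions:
 u(b) = C1 + b^(re(k) + 1)*(C2*sin(log(b)*Abs(im(k))) + C3*cos(log(b)*im(k)))


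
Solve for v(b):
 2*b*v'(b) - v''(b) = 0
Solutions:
 v(b) = C1 + C2*erfi(b)


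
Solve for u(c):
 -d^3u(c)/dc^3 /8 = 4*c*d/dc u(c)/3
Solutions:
 u(c) = C1 + Integral(C2*airyai(-2*6^(2/3)*c/3) + C3*airybi(-2*6^(2/3)*c/3), c)


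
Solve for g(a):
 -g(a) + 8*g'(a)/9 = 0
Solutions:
 g(a) = C1*exp(9*a/8)


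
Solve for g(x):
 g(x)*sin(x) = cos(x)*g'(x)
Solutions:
 g(x) = C1/cos(x)


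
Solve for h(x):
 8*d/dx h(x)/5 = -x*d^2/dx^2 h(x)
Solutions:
 h(x) = C1 + C2/x^(3/5)


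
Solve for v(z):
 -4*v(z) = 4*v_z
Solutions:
 v(z) = C1*exp(-z)


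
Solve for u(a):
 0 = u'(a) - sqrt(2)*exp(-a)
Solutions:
 u(a) = C1 - sqrt(2)*exp(-a)


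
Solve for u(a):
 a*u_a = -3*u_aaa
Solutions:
 u(a) = C1 + Integral(C2*airyai(-3^(2/3)*a/3) + C3*airybi(-3^(2/3)*a/3), a)


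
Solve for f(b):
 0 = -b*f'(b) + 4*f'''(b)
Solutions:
 f(b) = C1 + Integral(C2*airyai(2^(1/3)*b/2) + C3*airybi(2^(1/3)*b/2), b)


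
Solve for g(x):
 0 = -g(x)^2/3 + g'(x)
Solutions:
 g(x) = -3/(C1 + x)


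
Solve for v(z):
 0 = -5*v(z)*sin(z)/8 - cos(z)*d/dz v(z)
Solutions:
 v(z) = C1*cos(z)^(5/8)


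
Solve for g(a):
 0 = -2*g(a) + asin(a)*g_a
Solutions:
 g(a) = C1*exp(2*Integral(1/asin(a), a))


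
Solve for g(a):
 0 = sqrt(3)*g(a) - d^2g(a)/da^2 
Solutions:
 g(a) = C1*exp(-3^(1/4)*a) + C2*exp(3^(1/4)*a)


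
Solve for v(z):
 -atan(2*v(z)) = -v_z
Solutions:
 Integral(1/atan(2*_y), (_y, v(z))) = C1 + z


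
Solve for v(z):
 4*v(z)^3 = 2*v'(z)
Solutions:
 v(z) = -sqrt(2)*sqrt(-1/(C1 + 2*z))/2
 v(z) = sqrt(2)*sqrt(-1/(C1 + 2*z))/2


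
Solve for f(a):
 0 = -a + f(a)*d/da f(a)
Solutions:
 f(a) = -sqrt(C1 + a^2)
 f(a) = sqrt(C1 + a^2)


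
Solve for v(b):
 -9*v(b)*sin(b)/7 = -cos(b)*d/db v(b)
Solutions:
 v(b) = C1/cos(b)^(9/7)


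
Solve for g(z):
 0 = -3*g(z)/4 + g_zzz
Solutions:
 g(z) = C3*exp(6^(1/3)*z/2) + (C1*sin(2^(1/3)*3^(5/6)*z/4) + C2*cos(2^(1/3)*3^(5/6)*z/4))*exp(-6^(1/3)*z/4)


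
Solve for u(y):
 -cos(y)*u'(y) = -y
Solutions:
 u(y) = C1 + Integral(y/cos(y), y)


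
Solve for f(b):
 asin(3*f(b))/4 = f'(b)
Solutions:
 Integral(1/asin(3*_y), (_y, f(b))) = C1 + b/4


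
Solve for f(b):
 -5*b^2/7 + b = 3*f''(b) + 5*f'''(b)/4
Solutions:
 f(b) = C1 + C2*b + C3*exp(-12*b/5) - 5*b^4/252 + 67*b^3/756 - 335*b^2/3024


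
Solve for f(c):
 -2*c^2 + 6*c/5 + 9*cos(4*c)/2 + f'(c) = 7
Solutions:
 f(c) = C1 + 2*c^3/3 - 3*c^2/5 + 7*c - 9*sin(4*c)/8


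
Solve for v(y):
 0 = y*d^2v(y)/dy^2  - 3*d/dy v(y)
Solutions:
 v(y) = C1 + C2*y^4


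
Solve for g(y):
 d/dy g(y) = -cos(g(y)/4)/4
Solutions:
 y/4 - 2*log(sin(g(y)/4) - 1) + 2*log(sin(g(y)/4) + 1) = C1


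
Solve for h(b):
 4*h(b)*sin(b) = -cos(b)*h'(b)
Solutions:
 h(b) = C1*cos(b)^4


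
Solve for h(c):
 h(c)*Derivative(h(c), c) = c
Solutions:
 h(c) = -sqrt(C1 + c^2)
 h(c) = sqrt(C1 + c^2)


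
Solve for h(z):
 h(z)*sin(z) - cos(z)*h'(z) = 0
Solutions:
 h(z) = C1/cos(z)


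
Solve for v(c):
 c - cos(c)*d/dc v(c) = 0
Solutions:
 v(c) = C1 + Integral(c/cos(c), c)


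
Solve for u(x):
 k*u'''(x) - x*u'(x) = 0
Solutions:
 u(x) = C1 + Integral(C2*airyai(x*(1/k)^(1/3)) + C3*airybi(x*(1/k)^(1/3)), x)


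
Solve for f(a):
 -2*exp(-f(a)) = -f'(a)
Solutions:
 f(a) = log(C1 + 2*a)


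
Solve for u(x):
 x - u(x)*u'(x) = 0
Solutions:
 u(x) = -sqrt(C1 + x^2)
 u(x) = sqrt(C1 + x^2)


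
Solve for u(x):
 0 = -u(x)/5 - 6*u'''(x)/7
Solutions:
 u(x) = C3*exp(-30^(2/3)*7^(1/3)*x/30) + (C1*sin(10^(2/3)*3^(1/6)*7^(1/3)*x/20) + C2*cos(10^(2/3)*3^(1/6)*7^(1/3)*x/20))*exp(30^(2/3)*7^(1/3)*x/60)


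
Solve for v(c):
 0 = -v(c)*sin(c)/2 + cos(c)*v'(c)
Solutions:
 v(c) = C1/sqrt(cos(c))


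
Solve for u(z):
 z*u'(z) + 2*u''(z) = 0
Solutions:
 u(z) = C1 + C2*erf(z/2)


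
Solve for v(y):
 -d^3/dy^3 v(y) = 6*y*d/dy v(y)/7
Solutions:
 v(y) = C1 + Integral(C2*airyai(-6^(1/3)*7^(2/3)*y/7) + C3*airybi(-6^(1/3)*7^(2/3)*y/7), y)


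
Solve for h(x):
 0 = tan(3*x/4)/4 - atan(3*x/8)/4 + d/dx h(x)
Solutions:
 h(x) = C1 + x*atan(3*x/8)/4 - log(9*x^2 + 64)/3 + log(cos(3*x/4))/3


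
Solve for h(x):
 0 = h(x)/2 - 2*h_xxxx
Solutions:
 h(x) = C1*exp(-sqrt(2)*x/2) + C2*exp(sqrt(2)*x/2) + C3*sin(sqrt(2)*x/2) + C4*cos(sqrt(2)*x/2)


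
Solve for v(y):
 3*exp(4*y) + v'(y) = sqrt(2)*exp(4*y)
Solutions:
 v(y) = C1 - 3*exp(4*y)/4 + sqrt(2)*exp(4*y)/4


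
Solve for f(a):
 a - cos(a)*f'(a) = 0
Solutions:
 f(a) = C1 + Integral(a/cos(a), a)


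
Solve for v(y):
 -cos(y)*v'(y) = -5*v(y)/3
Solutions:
 v(y) = C1*(sin(y) + 1)^(5/6)/(sin(y) - 1)^(5/6)


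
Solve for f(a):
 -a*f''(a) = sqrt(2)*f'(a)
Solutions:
 f(a) = C1 + C2*a^(1 - sqrt(2))


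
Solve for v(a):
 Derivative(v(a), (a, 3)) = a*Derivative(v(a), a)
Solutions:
 v(a) = C1 + Integral(C2*airyai(a) + C3*airybi(a), a)


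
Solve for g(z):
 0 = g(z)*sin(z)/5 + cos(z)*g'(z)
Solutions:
 g(z) = C1*cos(z)^(1/5)


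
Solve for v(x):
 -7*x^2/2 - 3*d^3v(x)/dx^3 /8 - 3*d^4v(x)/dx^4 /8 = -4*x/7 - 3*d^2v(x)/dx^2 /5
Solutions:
 v(x) = C1 + C2*x + C3*exp(x*(-5 + sqrt(185))/10) + C4*exp(-x*(5 + sqrt(185))/10) + 35*x^4/72 + 355*x^3/336 + 15125*x^2/2688


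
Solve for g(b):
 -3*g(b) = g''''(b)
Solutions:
 g(b) = (C1*sin(sqrt(2)*3^(1/4)*b/2) + C2*cos(sqrt(2)*3^(1/4)*b/2))*exp(-sqrt(2)*3^(1/4)*b/2) + (C3*sin(sqrt(2)*3^(1/4)*b/2) + C4*cos(sqrt(2)*3^(1/4)*b/2))*exp(sqrt(2)*3^(1/4)*b/2)


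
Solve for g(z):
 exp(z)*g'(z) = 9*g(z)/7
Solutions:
 g(z) = C1*exp(-9*exp(-z)/7)


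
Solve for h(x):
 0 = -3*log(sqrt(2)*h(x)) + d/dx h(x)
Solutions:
 -2*Integral(1/(2*log(_y) + log(2)), (_y, h(x)))/3 = C1 - x


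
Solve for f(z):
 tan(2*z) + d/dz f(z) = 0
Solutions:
 f(z) = C1 + log(cos(2*z))/2


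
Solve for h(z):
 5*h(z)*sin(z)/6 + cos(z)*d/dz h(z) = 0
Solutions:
 h(z) = C1*cos(z)^(5/6)


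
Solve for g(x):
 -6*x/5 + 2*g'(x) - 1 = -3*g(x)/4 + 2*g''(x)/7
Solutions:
 g(x) = C1*exp(x*(14 - sqrt(238))/4) + C2*exp(x*(14 + sqrt(238))/4) + 8*x/5 - 44/15


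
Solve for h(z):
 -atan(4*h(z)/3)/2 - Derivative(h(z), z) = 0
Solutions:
 Integral(1/atan(4*_y/3), (_y, h(z))) = C1 - z/2


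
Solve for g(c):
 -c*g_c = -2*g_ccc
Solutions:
 g(c) = C1 + Integral(C2*airyai(2^(2/3)*c/2) + C3*airybi(2^(2/3)*c/2), c)


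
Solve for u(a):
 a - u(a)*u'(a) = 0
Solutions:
 u(a) = -sqrt(C1 + a^2)
 u(a) = sqrt(C1 + a^2)


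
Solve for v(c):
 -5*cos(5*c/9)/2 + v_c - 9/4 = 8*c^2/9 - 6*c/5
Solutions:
 v(c) = C1 + 8*c^3/27 - 3*c^2/5 + 9*c/4 + 9*sin(5*c/9)/2


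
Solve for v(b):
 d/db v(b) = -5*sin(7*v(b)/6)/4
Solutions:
 5*b/4 + 3*log(cos(7*v(b)/6) - 1)/7 - 3*log(cos(7*v(b)/6) + 1)/7 = C1


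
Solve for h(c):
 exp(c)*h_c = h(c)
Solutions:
 h(c) = C1*exp(-exp(-c))


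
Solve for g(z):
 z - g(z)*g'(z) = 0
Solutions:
 g(z) = -sqrt(C1 + z^2)
 g(z) = sqrt(C1 + z^2)


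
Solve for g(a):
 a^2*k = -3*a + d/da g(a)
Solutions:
 g(a) = C1 + a^3*k/3 + 3*a^2/2


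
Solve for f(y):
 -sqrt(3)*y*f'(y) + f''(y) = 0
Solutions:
 f(y) = C1 + C2*erfi(sqrt(2)*3^(1/4)*y/2)


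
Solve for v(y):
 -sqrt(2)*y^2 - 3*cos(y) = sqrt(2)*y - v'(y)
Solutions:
 v(y) = C1 + sqrt(2)*y^3/3 + sqrt(2)*y^2/2 + 3*sin(y)


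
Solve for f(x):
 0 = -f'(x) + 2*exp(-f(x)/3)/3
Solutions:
 f(x) = 3*log(C1 + 2*x/9)


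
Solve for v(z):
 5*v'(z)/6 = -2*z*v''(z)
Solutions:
 v(z) = C1 + C2*z^(7/12)


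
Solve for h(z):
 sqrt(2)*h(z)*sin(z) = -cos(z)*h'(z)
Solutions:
 h(z) = C1*cos(z)^(sqrt(2))


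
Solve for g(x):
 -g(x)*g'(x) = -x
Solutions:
 g(x) = -sqrt(C1 + x^2)
 g(x) = sqrt(C1 + x^2)


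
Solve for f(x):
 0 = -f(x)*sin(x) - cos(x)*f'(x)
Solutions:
 f(x) = C1*cos(x)


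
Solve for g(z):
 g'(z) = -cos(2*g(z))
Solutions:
 g(z) = -asin((C1 + exp(4*z))/(C1 - exp(4*z)))/2 + pi/2
 g(z) = asin((C1 + exp(4*z))/(C1 - exp(4*z)))/2


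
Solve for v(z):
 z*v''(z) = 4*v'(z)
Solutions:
 v(z) = C1 + C2*z^5


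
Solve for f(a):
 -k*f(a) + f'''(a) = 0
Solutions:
 f(a) = C1*exp(a*k^(1/3)) + C2*exp(a*k^(1/3)*(-1 + sqrt(3)*I)/2) + C3*exp(-a*k^(1/3)*(1 + sqrt(3)*I)/2)


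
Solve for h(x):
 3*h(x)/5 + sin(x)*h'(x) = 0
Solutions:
 h(x) = C1*(cos(x) + 1)^(3/10)/(cos(x) - 1)^(3/10)


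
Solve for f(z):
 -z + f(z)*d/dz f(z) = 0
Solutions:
 f(z) = -sqrt(C1 + z^2)
 f(z) = sqrt(C1 + z^2)


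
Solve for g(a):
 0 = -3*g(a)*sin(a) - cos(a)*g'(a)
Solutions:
 g(a) = C1*cos(a)^3


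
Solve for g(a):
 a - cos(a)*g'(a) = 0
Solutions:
 g(a) = C1 + Integral(a/cos(a), a)


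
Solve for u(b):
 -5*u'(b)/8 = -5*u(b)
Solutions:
 u(b) = C1*exp(8*b)


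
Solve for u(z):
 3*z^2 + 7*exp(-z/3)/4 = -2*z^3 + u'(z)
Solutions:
 u(z) = C1 + z^4/2 + z^3 - 21*exp(-z/3)/4


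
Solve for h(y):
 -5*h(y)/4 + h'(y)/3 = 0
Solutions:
 h(y) = C1*exp(15*y/4)


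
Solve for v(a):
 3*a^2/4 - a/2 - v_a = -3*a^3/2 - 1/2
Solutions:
 v(a) = C1 + 3*a^4/8 + a^3/4 - a^2/4 + a/2


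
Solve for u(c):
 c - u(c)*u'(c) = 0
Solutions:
 u(c) = -sqrt(C1 + c^2)
 u(c) = sqrt(C1 + c^2)


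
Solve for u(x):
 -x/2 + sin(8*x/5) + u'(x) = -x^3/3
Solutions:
 u(x) = C1 - x^4/12 + x^2/4 + 5*cos(8*x/5)/8


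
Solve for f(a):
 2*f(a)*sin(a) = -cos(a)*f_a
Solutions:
 f(a) = C1*cos(a)^2


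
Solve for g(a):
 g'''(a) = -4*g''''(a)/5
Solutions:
 g(a) = C1 + C2*a + C3*a^2 + C4*exp(-5*a/4)


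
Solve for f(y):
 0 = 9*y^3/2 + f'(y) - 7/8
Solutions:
 f(y) = C1 - 9*y^4/8 + 7*y/8


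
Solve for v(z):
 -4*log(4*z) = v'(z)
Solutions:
 v(z) = C1 - 4*z*log(z) - z*log(256) + 4*z


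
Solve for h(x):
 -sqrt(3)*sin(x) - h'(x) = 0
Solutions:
 h(x) = C1 + sqrt(3)*cos(x)


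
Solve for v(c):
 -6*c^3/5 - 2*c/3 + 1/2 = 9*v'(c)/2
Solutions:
 v(c) = C1 - c^4/15 - 2*c^2/27 + c/9


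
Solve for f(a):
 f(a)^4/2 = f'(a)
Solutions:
 f(a) = 2^(1/3)*(-1/(C1 + 3*a))^(1/3)
 f(a) = 2^(1/3)*(-1/(C1 + a))^(1/3)*(-3^(2/3) - 3*3^(1/6)*I)/6
 f(a) = 2^(1/3)*(-1/(C1 + a))^(1/3)*(-3^(2/3) + 3*3^(1/6)*I)/6


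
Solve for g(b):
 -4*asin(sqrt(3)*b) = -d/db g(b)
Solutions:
 g(b) = C1 + 4*b*asin(sqrt(3)*b) + 4*sqrt(3)*sqrt(1 - 3*b^2)/3


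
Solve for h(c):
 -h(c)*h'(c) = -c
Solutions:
 h(c) = -sqrt(C1 + c^2)
 h(c) = sqrt(C1 + c^2)


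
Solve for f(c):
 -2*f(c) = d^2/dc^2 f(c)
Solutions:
 f(c) = C1*sin(sqrt(2)*c) + C2*cos(sqrt(2)*c)


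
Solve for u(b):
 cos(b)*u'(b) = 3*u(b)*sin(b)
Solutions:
 u(b) = C1/cos(b)^3


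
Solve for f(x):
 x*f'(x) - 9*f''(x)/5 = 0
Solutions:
 f(x) = C1 + C2*erfi(sqrt(10)*x/6)


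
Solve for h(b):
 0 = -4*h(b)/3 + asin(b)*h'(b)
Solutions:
 h(b) = C1*exp(4*Integral(1/asin(b), b)/3)


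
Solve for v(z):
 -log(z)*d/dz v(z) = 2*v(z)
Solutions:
 v(z) = C1*exp(-2*li(z))


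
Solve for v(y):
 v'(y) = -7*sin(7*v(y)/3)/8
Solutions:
 7*y/8 + 3*log(cos(7*v(y)/3) - 1)/14 - 3*log(cos(7*v(y)/3) + 1)/14 = C1


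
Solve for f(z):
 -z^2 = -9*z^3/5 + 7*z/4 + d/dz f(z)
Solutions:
 f(z) = C1 + 9*z^4/20 - z^3/3 - 7*z^2/8


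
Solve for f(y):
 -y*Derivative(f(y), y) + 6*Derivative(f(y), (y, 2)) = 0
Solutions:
 f(y) = C1 + C2*erfi(sqrt(3)*y/6)


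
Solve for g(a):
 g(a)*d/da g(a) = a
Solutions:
 g(a) = -sqrt(C1 + a^2)
 g(a) = sqrt(C1 + a^2)


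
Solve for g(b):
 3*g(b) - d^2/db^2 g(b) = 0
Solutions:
 g(b) = C1*exp(-sqrt(3)*b) + C2*exp(sqrt(3)*b)


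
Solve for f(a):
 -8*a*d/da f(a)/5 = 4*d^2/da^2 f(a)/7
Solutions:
 f(a) = C1 + C2*erf(sqrt(35)*a/5)


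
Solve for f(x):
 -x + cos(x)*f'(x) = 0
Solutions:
 f(x) = C1 + Integral(x/cos(x), x)


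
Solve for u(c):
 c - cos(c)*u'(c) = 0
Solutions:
 u(c) = C1 + Integral(c/cos(c), c)


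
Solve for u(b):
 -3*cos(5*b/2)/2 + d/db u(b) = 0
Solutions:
 u(b) = C1 + 3*sin(5*b/2)/5


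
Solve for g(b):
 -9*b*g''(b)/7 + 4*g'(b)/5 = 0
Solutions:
 g(b) = C1 + C2*b^(73/45)


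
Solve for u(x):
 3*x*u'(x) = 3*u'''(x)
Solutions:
 u(x) = C1 + Integral(C2*airyai(x) + C3*airybi(x), x)


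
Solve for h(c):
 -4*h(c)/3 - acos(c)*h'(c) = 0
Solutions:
 h(c) = C1*exp(-4*Integral(1/acos(c), c)/3)


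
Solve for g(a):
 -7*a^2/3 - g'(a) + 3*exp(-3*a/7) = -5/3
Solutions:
 g(a) = C1 - 7*a^3/9 + 5*a/3 - 7*exp(-3*a/7)


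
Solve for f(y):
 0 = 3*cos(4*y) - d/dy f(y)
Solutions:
 f(y) = C1 + 3*sin(4*y)/4


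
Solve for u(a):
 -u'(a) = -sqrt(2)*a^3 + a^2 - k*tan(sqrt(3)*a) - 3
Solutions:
 u(a) = C1 + sqrt(2)*a^4/4 - a^3/3 + 3*a - sqrt(3)*k*log(cos(sqrt(3)*a))/3


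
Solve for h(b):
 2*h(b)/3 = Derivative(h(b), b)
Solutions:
 h(b) = C1*exp(2*b/3)


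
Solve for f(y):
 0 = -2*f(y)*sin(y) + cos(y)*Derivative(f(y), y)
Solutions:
 f(y) = C1/cos(y)^2


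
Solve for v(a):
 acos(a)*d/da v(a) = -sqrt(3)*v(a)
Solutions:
 v(a) = C1*exp(-sqrt(3)*Integral(1/acos(a), a))


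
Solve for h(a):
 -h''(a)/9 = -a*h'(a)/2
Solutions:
 h(a) = C1 + C2*erfi(3*a/2)


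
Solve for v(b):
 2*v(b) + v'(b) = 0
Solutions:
 v(b) = C1*exp(-2*b)


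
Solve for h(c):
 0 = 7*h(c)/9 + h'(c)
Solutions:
 h(c) = C1*exp(-7*c/9)


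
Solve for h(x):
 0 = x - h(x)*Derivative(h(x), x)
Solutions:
 h(x) = -sqrt(C1 + x^2)
 h(x) = sqrt(C1 + x^2)


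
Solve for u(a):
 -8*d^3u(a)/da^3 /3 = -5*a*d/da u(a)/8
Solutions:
 u(a) = C1 + Integral(C2*airyai(15^(1/3)*a/4) + C3*airybi(15^(1/3)*a/4), a)


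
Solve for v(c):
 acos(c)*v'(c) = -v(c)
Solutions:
 v(c) = C1*exp(-Integral(1/acos(c), c))


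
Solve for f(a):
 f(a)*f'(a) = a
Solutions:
 f(a) = -sqrt(C1 + a^2)
 f(a) = sqrt(C1 + a^2)


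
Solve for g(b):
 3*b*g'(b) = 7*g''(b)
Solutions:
 g(b) = C1 + C2*erfi(sqrt(42)*b/14)


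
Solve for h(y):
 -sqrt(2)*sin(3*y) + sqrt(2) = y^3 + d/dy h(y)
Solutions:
 h(y) = C1 - y^4/4 + sqrt(2)*y + sqrt(2)*cos(3*y)/3


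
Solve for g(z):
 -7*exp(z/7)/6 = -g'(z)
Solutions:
 g(z) = C1 + 49*exp(z/7)/6


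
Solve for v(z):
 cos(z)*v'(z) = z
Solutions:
 v(z) = C1 + Integral(z/cos(z), z)


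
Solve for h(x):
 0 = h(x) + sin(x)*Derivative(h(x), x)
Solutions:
 h(x) = C1*sqrt(cos(x) + 1)/sqrt(cos(x) - 1)


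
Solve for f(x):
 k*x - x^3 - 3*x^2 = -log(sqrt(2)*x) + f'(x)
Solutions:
 f(x) = C1 + k*x^2/2 - x^4/4 - x^3 + x*log(x) - x + x*log(2)/2


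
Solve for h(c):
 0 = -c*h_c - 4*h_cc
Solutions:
 h(c) = C1 + C2*erf(sqrt(2)*c/4)


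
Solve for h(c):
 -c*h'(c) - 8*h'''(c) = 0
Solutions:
 h(c) = C1 + Integral(C2*airyai(-c/2) + C3*airybi(-c/2), c)


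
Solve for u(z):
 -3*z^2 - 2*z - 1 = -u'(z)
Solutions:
 u(z) = C1 + z^3 + z^2 + z


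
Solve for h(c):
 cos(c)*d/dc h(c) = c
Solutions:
 h(c) = C1 + Integral(c/cos(c), c)


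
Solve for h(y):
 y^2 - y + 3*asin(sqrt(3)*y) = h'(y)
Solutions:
 h(y) = C1 + y^3/3 - y^2/2 + 3*y*asin(sqrt(3)*y) + sqrt(3)*sqrt(1 - 3*y^2)


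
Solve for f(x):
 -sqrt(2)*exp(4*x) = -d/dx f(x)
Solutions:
 f(x) = C1 + sqrt(2)*exp(4*x)/4


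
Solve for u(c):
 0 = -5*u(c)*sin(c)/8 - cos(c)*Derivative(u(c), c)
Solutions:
 u(c) = C1*cos(c)^(5/8)


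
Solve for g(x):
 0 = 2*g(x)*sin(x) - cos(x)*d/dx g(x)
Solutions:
 g(x) = C1/cos(x)^2


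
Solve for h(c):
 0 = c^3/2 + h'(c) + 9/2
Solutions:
 h(c) = C1 - c^4/8 - 9*c/2


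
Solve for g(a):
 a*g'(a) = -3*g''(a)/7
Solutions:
 g(a) = C1 + C2*erf(sqrt(42)*a/6)


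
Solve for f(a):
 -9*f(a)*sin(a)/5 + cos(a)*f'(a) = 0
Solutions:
 f(a) = C1/cos(a)^(9/5)


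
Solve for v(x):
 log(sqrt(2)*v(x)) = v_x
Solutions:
 -2*Integral(1/(2*log(_y) + log(2)), (_y, v(x))) = C1 - x


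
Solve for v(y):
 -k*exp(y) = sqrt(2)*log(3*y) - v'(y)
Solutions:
 v(y) = C1 + k*exp(y) + sqrt(2)*y*log(y) + sqrt(2)*y*(-1 + log(3))


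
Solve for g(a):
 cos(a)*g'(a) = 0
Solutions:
 g(a) = C1


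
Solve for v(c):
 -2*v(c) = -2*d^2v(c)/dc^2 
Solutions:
 v(c) = C1*exp(-c) + C2*exp(c)


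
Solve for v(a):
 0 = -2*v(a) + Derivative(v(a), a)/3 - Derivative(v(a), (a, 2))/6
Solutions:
 v(a) = (C1*sin(sqrt(11)*a) + C2*cos(sqrt(11)*a))*exp(a)


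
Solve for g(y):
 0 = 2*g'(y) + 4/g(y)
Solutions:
 g(y) = -sqrt(C1 - 4*y)
 g(y) = sqrt(C1 - 4*y)


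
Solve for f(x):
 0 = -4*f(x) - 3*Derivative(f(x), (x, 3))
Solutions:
 f(x) = C3*exp(-6^(2/3)*x/3) + (C1*sin(2^(2/3)*3^(1/6)*x/2) + C2*cos(2^(2/3)*3^(1/6)*x/2))*exp(6^(2/3)*x/6)


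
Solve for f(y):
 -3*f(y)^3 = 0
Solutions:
 f(y) = 0


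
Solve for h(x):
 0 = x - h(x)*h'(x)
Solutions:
 h(x) = -sqrt(C1 + x^2)
 h(x) = sqrt(C1 + x^2)


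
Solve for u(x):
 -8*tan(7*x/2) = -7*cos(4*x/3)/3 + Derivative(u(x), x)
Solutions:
 u(x) = C1 + 16*log(cos(7*x/2))/7 + 7*sin(4*x/3)/4


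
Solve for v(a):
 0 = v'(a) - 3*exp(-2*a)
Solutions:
 v(a) = C1 - 3*exp(-2*a)/2


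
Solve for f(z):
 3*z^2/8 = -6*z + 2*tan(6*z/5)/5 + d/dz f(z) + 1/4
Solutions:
 f(z) = C1 + z^3/8 + 3*z^2 - z/4 + log(cos(6*z/5))/3


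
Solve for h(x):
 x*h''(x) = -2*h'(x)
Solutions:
 h(x) = C1 + C2/x


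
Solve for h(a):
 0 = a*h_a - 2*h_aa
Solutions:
 h(a) = C1 + C2*erfi(a/2)


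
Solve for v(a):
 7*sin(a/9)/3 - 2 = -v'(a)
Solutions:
 v(a) = C1 + 2*a + 21*cos(a/9)


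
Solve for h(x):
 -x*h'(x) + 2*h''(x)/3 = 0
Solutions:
 h(x) = C1 + C2*erfi(sqrt(3)*x/2)


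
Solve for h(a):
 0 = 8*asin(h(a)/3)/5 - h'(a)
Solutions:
 Integral(1/asin(_y/3), (_y, h(a))) = C1 + 8*a/5


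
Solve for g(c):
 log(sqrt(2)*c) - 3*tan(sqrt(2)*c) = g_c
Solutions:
 g(c) = C1 + c*log(c) - c + c*log(2)/2 + 3*sqrt(2)*log(cos(sqrt(2)*c))/2


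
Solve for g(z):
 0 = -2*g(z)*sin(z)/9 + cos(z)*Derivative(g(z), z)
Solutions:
 g(z) = C1/cos(z)^(2/9)


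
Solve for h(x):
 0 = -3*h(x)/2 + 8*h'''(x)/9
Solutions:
 h(x) = C3*exp(3*2^(2/3)*x/4) + (C1*sin(3*2^(2/3)*sqrt(3)*x/8) + C2*cos(3*2^(2/3)*sqrt(3)*x/8))*exp(-3*2^(2/3)*x/8)


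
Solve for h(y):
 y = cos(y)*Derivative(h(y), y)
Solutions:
 h(y) = C1 + Integral(y/cos(y), y)


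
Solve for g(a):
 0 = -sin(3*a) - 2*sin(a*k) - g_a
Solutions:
 g(a) = C1 + cos(3*a)/3 + 2*cos(a*k)/k


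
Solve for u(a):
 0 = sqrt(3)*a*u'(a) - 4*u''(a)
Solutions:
 u(a) = C1 + C2*erfi(sqrt(2)*3^(1/4)*a/4)


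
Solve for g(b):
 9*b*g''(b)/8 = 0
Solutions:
 g(b) = C1 + C2*b


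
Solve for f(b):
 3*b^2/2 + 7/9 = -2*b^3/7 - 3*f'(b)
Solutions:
 f(b) = C1 - b^4/42 - b^3/6 - 7*b/27


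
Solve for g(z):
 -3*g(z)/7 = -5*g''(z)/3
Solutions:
 g(z) = C1*exp(-3*sqrt(35)*z/35) + C2*exp(3*sqrt(35)*z/35)


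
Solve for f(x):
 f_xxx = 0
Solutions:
 f(x) = C1 + C2*x + C3*x^2


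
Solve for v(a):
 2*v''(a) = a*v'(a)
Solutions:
 v(a) = C1 + C2*erfi(a/2)


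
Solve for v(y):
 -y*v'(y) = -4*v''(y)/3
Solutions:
 v(y) = C1 + C2*erfi(sqrt(6)*y/4)


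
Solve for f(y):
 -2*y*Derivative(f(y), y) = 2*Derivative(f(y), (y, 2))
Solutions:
 f(y) = C1 + C2*erf(sqrt(2)*y/2)


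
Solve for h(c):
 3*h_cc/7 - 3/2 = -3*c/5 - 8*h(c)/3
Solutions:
 h(c) = C1*sin(2*sqrt(14)*c/3) + C2*cos(2*sqrt(14)*c/3) - 9*c/40 + 9/16


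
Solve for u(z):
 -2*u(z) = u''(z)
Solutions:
 u(z) = C1*sin(sqrt(2)*z) + C2*cos(sqrt(2)*z)


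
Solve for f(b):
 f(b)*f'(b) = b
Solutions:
 f(b) = -sqrt(C1 + b^2)
 f(b) = sqrt(C1 + b^2)


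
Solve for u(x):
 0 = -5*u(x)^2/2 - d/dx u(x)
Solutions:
 u(x) = 2/(C1 + 5*x)


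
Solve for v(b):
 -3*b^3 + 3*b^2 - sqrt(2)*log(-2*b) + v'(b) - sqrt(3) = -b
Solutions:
 v(b) = C1 + 3*b^4/4 - b^3 - b^2/2 + sqrt(2)*b*log(-b) + b*(-sqrt(2) + sqrt(2)*log(2) + sqrt(3))


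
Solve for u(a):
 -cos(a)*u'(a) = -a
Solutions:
 u(a) = C1 + Integral(a/cos(a), a)


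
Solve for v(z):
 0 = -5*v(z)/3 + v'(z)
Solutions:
 v(z) = C1*exp(5*z/3)


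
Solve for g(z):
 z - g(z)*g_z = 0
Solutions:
 g(z) = -sqrt(C1 + z^2)
 g(z) = sqrt(C1 + z^2)


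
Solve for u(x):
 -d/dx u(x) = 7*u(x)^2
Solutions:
 u(x) = 1/(C1 + 7*x)


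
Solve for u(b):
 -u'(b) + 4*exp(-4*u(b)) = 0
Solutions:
 u(b) = log(-I*(C1 + 16*b)^(1/4))
 u(b) = log(I*(C1 + 16*b)^(1/4))
 u(b) = log(-(C1 + 16*b)^(1/4))
 u(b) = log(C1 + 16*b)/4


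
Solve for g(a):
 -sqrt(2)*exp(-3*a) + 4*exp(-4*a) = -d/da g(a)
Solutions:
 g(a) = C1 - sqrt(2)*exp(-3*a)/3 + exp(-4*a)


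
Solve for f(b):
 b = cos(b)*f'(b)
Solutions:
 f(b) = C1 + Integral(b/cos(b), b)


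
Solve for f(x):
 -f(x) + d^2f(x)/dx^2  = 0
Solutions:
 f(x) = C1*exp(-x) + C2*exp(x)


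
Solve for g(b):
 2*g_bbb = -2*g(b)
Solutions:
 g(b) = C3*exp(-b) + (C1*sin(sqrt(3)*b/2) + C2*cos(sqrt(3)*b/2))*exp(b/2)


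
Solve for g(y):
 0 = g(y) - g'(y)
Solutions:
 g(y) = C1*exp(y)


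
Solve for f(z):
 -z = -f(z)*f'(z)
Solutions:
 f(z) = -sqrt(C1 + z^2)
 f(z) = sqrt(C1 + z^2)


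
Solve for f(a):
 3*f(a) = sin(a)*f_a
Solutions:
 f(a) = C1*(cos(a) - 1)^(3/2)/(cos(a) + 1)^(3/2)


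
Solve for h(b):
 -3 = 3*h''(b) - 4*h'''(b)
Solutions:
 h(b) = C1 + C2*b + C3*exp(3*b/4) - b^2/2


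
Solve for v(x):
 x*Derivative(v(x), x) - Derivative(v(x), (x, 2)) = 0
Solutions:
 v(x) = C1 + C2*erfi(sqrt(2)*x/2)


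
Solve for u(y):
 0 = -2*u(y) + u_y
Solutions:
 u(y) = C1*exp(2*y)


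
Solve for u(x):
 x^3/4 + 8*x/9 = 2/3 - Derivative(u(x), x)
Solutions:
 u(x) = C1 - x^4/16 - 4*x^2/9 + 2*x/3


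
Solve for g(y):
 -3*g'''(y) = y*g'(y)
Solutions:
 g(y) = C1 + Integral(C2*airyai(-3^(2/3)*y/3) + C3*airybi(-3^(2/3)*y/3), y)


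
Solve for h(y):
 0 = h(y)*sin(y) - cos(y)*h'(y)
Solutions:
 h(y) = C1/cos(y)


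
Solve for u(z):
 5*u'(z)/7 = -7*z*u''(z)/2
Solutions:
 u(z) = C1 + C2*z^(39/49)


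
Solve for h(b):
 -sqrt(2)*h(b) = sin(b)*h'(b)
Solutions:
 h(b) = C1*(cos(b) + 1)^(sqrt(2)/2)/(cos(b) - 1)^(sqrt(2)/2)


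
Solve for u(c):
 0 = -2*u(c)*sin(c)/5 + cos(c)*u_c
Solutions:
 u(c) = C1/cos(c)^(2/5)


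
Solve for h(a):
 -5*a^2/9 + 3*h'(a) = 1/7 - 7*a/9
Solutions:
 h(a) = C1 + 5*a^3/81 - 7*a^2/54 + a/21


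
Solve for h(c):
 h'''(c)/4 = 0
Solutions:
 h(c) = C1 + C2*c + C3*c^2


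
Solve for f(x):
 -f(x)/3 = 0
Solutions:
 f(x) = 0


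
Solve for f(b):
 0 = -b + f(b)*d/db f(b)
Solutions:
 f(b) = -sqrt(C1 + b^2)
 f(b) = sqrt(C1 + b^2)


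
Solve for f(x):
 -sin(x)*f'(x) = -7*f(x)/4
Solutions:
 f(x) = C1*(cos(x) - 1)^(7/8)/(cos(x) + 1)^(7/8)


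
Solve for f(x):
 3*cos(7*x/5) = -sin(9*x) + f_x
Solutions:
 f(x) = C1 + 15*sin(7*x/5)/7 - cos(9*x)/9


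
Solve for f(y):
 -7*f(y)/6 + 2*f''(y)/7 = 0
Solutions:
 f(y) = C1*exp(-7*sqrt(3)*y/6) + C2*exp(7*sqrt(3)*y/6)


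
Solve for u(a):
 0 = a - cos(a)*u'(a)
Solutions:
 u(a) = C1 + Integral(a/cos(a), a)


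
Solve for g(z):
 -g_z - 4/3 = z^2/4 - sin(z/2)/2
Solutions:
 g(z) = C1 - z^3/12 - 4*z/3 - cos(z/2)


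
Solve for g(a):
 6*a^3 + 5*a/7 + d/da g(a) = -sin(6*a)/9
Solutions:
 g(a) = C1 - 3*a^4/2 - 5*a^2/14 + cos(6*a)/54


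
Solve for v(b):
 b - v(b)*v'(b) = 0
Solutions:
 v(b) = -sqrt(C1 + b^2)
 v(b) = sqrt(C1 + b^2)


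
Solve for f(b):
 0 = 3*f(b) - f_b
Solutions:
 f(b) = C1*exp(3*b)


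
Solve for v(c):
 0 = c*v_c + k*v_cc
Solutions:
 v(c) = C1 + C2*sqrt(k)*erf(sqrt(2)*c*sqrt(1/k)/2)


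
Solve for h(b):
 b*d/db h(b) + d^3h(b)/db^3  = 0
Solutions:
 h(b) = C1 + Integral(C2*airyai(-b) + C3*airybi(-b), b)
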